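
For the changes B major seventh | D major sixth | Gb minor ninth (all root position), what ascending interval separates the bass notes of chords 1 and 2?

The roots are B and D.
From B to D: 3 semitones over a third = minor.

m3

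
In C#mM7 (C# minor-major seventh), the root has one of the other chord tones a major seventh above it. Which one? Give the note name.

B#

C#mM7: C#, E, G#, B#.
The root is C#. A major seventh above C# is B#.
B# is the chord's 7th.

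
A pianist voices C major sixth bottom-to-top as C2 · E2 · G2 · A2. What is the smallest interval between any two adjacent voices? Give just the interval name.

Adjacent intervals: C2→E2 = major third; E2→G2 = minor third; G2→A2 = major second.
The smallest is G2 to A2, a major second (2 semitones).

major 2nd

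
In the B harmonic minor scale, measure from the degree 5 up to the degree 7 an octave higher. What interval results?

major tenth

B harmonic minor: B C♯ D E F♯ G A♯.
So we need the interval from F♯ up to A♯.
From F♯ to A♯ is 16 semitones, exactly the major tenth.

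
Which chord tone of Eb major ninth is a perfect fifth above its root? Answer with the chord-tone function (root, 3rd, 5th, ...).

Eb major ninth is spelled Eb-G-Bb-D-F.
The root is Eb. A perfect fifth above Eb is Bb.
Bb is the chord's 5th.

5th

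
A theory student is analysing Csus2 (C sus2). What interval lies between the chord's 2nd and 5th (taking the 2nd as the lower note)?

Csus2 (C sus2) is spelled C D G.
2nd = D; 5th = G.
From D to G is 5 semitones, exactly the perfect fourth.

perfect fourth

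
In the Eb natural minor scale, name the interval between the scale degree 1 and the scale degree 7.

minor seventh

Eb natural minor: Eb F Gb Ab Bb Cb Db.
That puts Eb below Db.
7 letter names make it a seventh; at 10 semitones (a half step narrower than major) the quality is minor.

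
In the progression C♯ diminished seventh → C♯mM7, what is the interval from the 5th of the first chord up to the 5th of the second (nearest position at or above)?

augmented unison

C♯ diminished seventh has G as its 5th, and C♯mM7 has G♯ as its 5th.
From G to G♯: 1 semitone over a unison = augmented.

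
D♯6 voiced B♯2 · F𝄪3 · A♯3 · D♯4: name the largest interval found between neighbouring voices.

perfect 5th

Adjacent intervals: B♯2→F𝄪3 = perfect fifth; F𝄪3→A♯3 = minor third; A♯3→D♯4 = perfect fourth.
The largest is B♯2 to F𝄪3, a perfect fifth (7 semitones).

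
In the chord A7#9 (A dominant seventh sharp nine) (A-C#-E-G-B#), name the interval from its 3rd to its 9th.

The 3rd is C# and the 9th is B#.
Counting 7 letters and 11 half steps from C# gives a major seventh.

major seventh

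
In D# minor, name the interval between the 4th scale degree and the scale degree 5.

Spelling D# minor: D# E# F# G# A# B C#.
That puts G# below A#.
From G# to A# is 2 semitones, exactly the major second.

major second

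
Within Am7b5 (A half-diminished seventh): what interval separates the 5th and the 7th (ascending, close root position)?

A half-diminished seventh is spelled A–C–Eb–G.
The 5th is Eb and the 7th is G.
From Eb to G is 4 semitones, exactly the major third.

M3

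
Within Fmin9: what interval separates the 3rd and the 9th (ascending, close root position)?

Spelling the chord: F, A♭, C, E♭, G.
So we need the interval from A♭ up to G.
From A♭ to G is 11 semitones, exactly the major seventh.

M7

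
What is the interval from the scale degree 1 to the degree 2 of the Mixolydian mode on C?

major 2nd

The scale runs C D E F G A Bb.
So we need the interval from C up to D.
From C to D is 2 semitones, exactly the major second.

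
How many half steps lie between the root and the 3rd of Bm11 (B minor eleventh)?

Bm11 (B minor eleventh): B–D–F♯–A–C♯–E.
B to D is a minor third: 3 semitones.

3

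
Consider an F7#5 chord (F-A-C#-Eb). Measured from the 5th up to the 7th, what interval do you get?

diminished 3rd

That puts C# below Eb.
C# up to Eb is 2 semitones, a whole step narrower than a major third, so the interval is diminished.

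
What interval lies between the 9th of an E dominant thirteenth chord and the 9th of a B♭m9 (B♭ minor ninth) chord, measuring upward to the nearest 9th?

E dominant thirteenth has F♯ as its 9th, and B♭m9 (B♭ minor ninth) has C as its 9th.
5 letter names make it a fifth; at 6 semitones (a half step narrower than perfect) the quality is diminished.

diminished fifth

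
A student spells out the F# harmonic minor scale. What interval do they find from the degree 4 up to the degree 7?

The scale runs F# G# A B C# D E#.
That puts B below E#.
B up to E# is 6 semitones, a half step wider than a perfect fourth, so the interval is augmented.

augmented fourth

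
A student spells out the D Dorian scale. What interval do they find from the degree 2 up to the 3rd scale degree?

minor 2nd

Spelling the D Dorian scale: D E F G A B C.
Degree 2 = E; 3rd degree = F.
From E to F: 1 semitone over a second = minor.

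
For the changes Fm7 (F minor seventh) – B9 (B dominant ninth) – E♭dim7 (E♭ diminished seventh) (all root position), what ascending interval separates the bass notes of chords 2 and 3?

diminished fourth

The roots are B and E♭.
B up to E♭ is 4 semitones, a half step narrower than a perfect fourth, so the interval is diminished.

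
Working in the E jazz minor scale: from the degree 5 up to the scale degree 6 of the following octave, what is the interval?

major ninth

E melodic minor: E F♯ G A B C♯ D♯.
Degree 5 = B; 6th degree (up an octave) = C♯.
Counting 9 letters and 14 half steps from B gives a major ninth.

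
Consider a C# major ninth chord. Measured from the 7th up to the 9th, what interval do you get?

minor third

The chord tones of C#maj9 are C#–E#–G#–B#–D#.
7th = B#; 9th = D#.
From B# to D#: 3 semitones over a third = minor.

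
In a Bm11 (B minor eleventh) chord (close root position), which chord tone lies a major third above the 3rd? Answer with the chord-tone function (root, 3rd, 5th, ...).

The chord tones of Bm11 (B minor eleventh) are B, D, F#, A, C#, E.
The 3rd is D. A major third above D is F#.
F# is the chord's 5th.

5th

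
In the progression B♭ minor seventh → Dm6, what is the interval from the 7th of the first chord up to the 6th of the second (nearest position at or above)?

B♭ minor seventh has A♭ as its 7th, and Dm6 has B as its 6th.
A♭ up to B is 3 semitones, a half step wider than a major second, so the interval is augmented.

A2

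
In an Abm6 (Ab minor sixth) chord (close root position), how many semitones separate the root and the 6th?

Ab minor sixth: Ab Cb Eb F.
Ab to F is a major sixth: 9 semitones.

9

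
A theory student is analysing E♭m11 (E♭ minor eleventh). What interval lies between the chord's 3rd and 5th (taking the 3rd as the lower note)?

Spelling the chord: E♭ G♭ B♭ D♭ F A♭.
So we need the interval from G♭ up to B♭.
From G♭ to B♭ is 4 semitones, exactly the major third.

M3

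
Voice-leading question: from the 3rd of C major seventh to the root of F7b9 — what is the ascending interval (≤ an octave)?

The 3rd of C major seventh is E; the root of F7b9 is F.
E up to F is 1 semitone, a half step narrower than a major second, so the interval is minor.

minor second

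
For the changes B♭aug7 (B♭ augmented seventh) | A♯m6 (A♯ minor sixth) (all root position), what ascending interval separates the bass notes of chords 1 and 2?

The roots are B♭ and A♯.
B♭ up to A♯ is 12 semitones, a half step wider than a major seventh, so the interval is augmented.

A7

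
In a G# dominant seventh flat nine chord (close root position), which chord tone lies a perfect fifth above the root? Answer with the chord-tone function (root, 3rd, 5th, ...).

5th

G#7b9 (G# dominant seventh flat nine) is spelled G#-B#-D#-F#-A.
The root is G#. A perfect fifth above G# is D#.
D# is the chord's 5th.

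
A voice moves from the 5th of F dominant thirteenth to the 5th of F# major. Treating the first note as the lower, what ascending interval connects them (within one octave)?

augmented 1st

The 5th of F dominant thirteenth is C; the 5th of F# major is C#.
1 letter names make it a unison; at 1 semitone (a half step wider than perfect) the quality is augmented.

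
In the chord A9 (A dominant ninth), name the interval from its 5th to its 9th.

The chord tones of A9 are A C♯ E G B.
5th = E; 9th = B.
E up to B spans 5 letter names and 7 semitones — a perfect fifth.

perfect 5th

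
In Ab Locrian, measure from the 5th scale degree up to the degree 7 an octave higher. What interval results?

The scale runs Ab Bbb Cb Db Ebb Fb Gb.
That puts Ebb below Gb.
Ebb up to Gb spans 10 letter names and 16 semitones — a major tenth.

major tenth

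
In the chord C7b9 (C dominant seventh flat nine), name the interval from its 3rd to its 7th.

The chord tones of C7b9 (C dominant seventh flat nine) are C E G B♭ D♭.
That puts E below B♭.
5 letter names make it a fifth; at 6 semitones (a half step narrower than perfect) the quality is diminished.

d5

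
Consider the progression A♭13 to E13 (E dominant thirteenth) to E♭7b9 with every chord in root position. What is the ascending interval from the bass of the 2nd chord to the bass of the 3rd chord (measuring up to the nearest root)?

The roots are E and E♭.
From E to E♭: 11 semitones over an octave = diminished.

d8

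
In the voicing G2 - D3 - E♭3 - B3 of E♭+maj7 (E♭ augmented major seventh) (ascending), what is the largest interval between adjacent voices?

augmented 5th

Adjacent intervals: G2→D3 = perfect fifth; D3→E♭3 = minor second; E♭3→B3 = augmented fifth.
The largest is E♭3 to B3, an augmented fifth (8 semitones).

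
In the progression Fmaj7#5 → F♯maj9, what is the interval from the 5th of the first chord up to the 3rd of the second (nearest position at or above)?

major sixth

Fmaj7#5 has C♯ as its 5th, and F♯maj9 has A♯ as its 3rd.
C♯ up to A♯ spans 6 letter names and 9 semitones — a major sixth.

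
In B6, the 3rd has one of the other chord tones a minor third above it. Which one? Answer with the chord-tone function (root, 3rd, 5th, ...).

B6: B–D♯–F♯–G♯.
The 3rd is D♯. A minor third above D♯ is F♯.
F♯ is the chord's 5th.

5th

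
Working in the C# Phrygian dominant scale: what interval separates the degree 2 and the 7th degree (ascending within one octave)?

M6

Spelling the C# Phrygian dominant scale: C# D E# F# G# A B.
So we need the interval from D up to B.
D up to B spans 6 letter names and 9 semitones — a major sixth.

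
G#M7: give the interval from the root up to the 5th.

Spelling the chord: G# B# D# F##.
The root is G# and the 5th is D#.
From G# to D# is 7 semitones, exactly the perfect fifth.

perfect fifth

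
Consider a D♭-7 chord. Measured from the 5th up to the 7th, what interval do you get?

m3

D♭m7 is spelled D♭ F♭ A♭ C♭.
5th = A♭; 7th = C♭.
3 letter names make it a third; at 3 semitones (a half step narrower than major) the quality is minor.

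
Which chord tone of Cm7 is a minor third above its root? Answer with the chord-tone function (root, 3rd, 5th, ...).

3rd

C-7: C, Eb, G, Bb.
The root is C. A minor third above C is Eb.
Eb is the chord's 3rd.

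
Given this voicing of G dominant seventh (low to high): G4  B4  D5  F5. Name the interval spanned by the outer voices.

minor 7th

The outer voices are G4 and F5.
From G to F: 10 semitones over a seventh = minor.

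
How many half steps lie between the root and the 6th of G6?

9

G6 is spelled G-B-D-E.
G to E is a major sixth: 9 semitones.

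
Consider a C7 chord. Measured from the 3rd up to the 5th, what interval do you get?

The chord tones of C7 are C–E–G–B♭.
That puts E below G.
From E to G: 3 semitones over a third = minor.

minor third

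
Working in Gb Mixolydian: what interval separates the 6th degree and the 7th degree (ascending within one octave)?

Spelling Gb Mixolydian: Gb Ab Bb Cb Db Eb Fb.
6th degree = Eb; scale degree 7 = Fb.
Eb up to Fb is 1 semitone, a half step narrower than a major second, so the interval is minor.

minor second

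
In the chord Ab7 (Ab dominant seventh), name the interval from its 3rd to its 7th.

Ab7 is spelled Ab-C-Eb-Gb.
3rd = C; 7th = Gb.
5 letter names make it a fifth; at 6 semitones (a half step narrower than perfect) the quality is diminished.

diminished fifth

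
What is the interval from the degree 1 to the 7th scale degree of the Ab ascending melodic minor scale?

M7

Spelling the Ab ascending melodic minor scale: Ab Bb Cb Db Eb F G.
That puts Ab below G.
Counting 7 letters and 11 half steps from Ab gives a major seventh.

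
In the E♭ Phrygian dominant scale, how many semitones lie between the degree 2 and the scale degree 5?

The scale is E♭ F♭ G A♭ B♭ C♭ D♭.
F♭ up to B♭ is an augmented fourth — 6 semitones.

6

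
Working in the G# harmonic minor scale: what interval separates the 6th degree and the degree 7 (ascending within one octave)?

augmented second

Spelling the G# harmonic minor scale: G# A# B C# D# E F##.
That puts E below F##.
2 letter names make it a second; at 3 semitones (a half step wider than major) the quality is augmented.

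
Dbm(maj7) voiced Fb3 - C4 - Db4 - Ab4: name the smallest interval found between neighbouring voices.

Adjacent intervals: Fb3→C4 = augmented fifth; C4→Db4 = minor second; Db4→Ab4 = perfect fifth.
The smallest is C4 to Db4, a minor second (1 semitone).

minor second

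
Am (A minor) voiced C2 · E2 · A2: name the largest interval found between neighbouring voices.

Adjacent intervals: C2→E2 = major third; E2→A2 = perfect fourth.
The largest is E2 to A2, a perfect fourth (5 semitones).

perfect fourth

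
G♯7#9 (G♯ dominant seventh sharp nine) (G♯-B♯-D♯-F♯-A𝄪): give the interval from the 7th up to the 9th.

The 7th is F♯ and the 9th is A𝄪.
F♯ up to A𝄪 is 5 semitones, a half step wider than a major third, so the interval is augmented.

augmented third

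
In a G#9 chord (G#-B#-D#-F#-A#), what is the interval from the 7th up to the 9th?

M3

That puts F# below A#.
From F# to A# is 4 semitones, exactly the major third.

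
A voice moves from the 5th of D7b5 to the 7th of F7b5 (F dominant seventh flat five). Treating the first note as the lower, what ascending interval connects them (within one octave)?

perfect fifth

The 5th of D7b5 is A♭; the 7th of F7b5 (F dominant seventh flat five) is E♭.
From A♭ to E♭ is 7 semitones, exactly the perfect fifth.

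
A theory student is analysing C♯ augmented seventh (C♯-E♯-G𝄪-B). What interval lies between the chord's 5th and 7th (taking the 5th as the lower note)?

That puts G𝄪 below B.
3 letter names make it a third; at 2 semitones (a whole step narrower than major) the quality is diminished.

d3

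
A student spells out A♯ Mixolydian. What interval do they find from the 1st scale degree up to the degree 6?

The scale runs A♯ B♯ C𝄪 D♯ E♯ F𝄪 G♯.
The 1st scale degree is A♯ and the 6th degree is F𝄪.
From A♯ to F𝄪 is 9 semitones, exactly the major sixth.

major 6th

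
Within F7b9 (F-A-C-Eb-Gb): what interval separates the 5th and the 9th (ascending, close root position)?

The 5th is C and the 9th is Gb.
5 letter names make it a fifth; at 6 semitones (a half step narrower than perfect) the quality is diminished.

diminished fifth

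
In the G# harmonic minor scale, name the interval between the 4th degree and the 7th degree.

A4

The scale runs G# A# B C# D# E F##.
That puts C# below F##.
C# up to F## is 6 semitones, a half step wider than a perfect fourth, so the interval is augmented.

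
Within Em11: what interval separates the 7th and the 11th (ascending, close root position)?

E minor eleventh is spelled E-G-B-D-F#-A.
So we need the interval from D up to A.
From D to A is 7 semitones, exactly the perfect fifth.

P5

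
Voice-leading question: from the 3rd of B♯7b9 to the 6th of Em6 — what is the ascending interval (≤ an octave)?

B♯7b9 has D𝄪 as its 3rd, and Em6 has C♯ as its 6th.
7 letter names make it a seventh; at 9 semitones (a whole step narrower than major) the quality is diminished.

diminished seventh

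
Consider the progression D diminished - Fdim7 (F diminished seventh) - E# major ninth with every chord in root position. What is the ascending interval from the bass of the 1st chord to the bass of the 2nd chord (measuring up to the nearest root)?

minor third

The roots are D and F.
3 letter names make it a third; at 3 semitones (a half step narrower than major) the quality is minor.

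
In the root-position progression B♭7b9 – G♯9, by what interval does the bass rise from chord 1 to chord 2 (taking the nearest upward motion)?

augmented sixth

The roots are B♭ and G♯.
From B♭ to G♯: 10 semitones over a sixth = augmented.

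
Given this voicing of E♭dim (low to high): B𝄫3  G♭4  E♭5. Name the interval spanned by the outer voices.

augmented eleventh

The outer voices are B𝄫3 and E♭5.
11 letter names make it an eleventh; at 18 semitones (a half step wider than perfect) the quality is augmented.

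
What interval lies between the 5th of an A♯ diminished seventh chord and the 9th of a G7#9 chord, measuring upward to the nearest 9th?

augmented fourth

The 5th of A♯ diminished seventh is E; the 9th of G7#9 is A♯.
E up to A♯ is 6 semitones, a half step wider than a perfect fourth, so the interval is augmented.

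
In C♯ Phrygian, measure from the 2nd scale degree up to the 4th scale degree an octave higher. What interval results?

major tenth

The scale runs C♯ D E F♯ G♯ A B.
So we need the interval from D up to F♯.
From D to F♯ is 16 semitones, exactly the major tenth.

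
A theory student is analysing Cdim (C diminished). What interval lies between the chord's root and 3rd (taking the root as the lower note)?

The chord tones of Cdim are C Eb Gb.
The root is C and the 3rd is Eb.
From C to Eb: 3 semitones over a third = minor.

minor third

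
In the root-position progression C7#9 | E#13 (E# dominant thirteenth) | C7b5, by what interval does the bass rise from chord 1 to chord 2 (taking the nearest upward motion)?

augmented third

The roots are C and E#.
C up to E# is 5 semitones, a half step wider than a major third, so the interval is augmented.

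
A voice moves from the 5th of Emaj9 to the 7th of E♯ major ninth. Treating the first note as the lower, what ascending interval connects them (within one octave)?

augmented 3rd

The 5th of Emaj9 is B; the 7th of E♯ major ninth is D𝄪.
B up to D𝄪 is 5 semitones, a half step wider than a major third, so the interval is augmented.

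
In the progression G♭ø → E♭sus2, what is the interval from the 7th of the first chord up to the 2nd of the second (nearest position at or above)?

G♭ø has F♭ as its 7th, and E♭sus2 has F as its 2nd.
F♭ up to F is 1 semitone, a half step wider than a perfect unison, so the interval is augmented.

augmented unison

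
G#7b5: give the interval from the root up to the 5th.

Spelling the chord: G# B# D F#.
Root = G#; 5th = D.
5 letter names make it a fifth; at 6 semitones (a half step narrower than perfect) the quality is diminished.

diminished fifth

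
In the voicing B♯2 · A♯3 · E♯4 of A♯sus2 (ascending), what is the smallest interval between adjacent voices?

Adjacent intervals: B♯2→A♯3 = minor seventh; A♯3→E♯4 = perfect fifth.
The smallest is A♯3 to E♯4, a perfect fifth (7 semitones).

perfect fifth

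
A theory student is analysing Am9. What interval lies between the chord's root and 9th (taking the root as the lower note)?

major ninth

Am9: A-C-E-G-B.
Root = A; 9th = B.
From A to B is 14 semitones, exactly the major ninth.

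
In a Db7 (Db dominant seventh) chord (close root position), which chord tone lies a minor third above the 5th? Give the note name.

The chord tones of Db7 (Db dominant seventh) are Db–F–Ab–Cb.
The 5th is Ab. A minor third above Ab is Cb.
Cb is the chord's 7th.

Cb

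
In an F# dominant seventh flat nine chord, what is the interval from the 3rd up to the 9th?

F# dominant seventh flat nine: F# A# C# E G.
So we need the interval from A# up to G.
A# up to G is 9 semitones, a whole step narrower than a major seventh, so the interval is diminished.

diminished seventh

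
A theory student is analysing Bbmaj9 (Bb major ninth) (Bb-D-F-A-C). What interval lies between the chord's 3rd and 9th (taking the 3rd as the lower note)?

minor 7th

The 3rd is D and the 9th is C.
From D to C: 10 semitones over a seventh = minor.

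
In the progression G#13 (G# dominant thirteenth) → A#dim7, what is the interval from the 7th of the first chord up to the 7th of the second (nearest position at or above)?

G#13 (G# dominant thirteenth) has F# as its 7th, and A#dim7 has G as its 7th.
2 letter names make it a second; at 1 semitone (a half step narrower than major) the quality is minor.

m2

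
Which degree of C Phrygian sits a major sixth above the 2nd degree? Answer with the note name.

Bb

The scale is C Db Eb F G Ab Bb.
The 2nd degree is Db; a major sixth above that is Bb — scale degree 7.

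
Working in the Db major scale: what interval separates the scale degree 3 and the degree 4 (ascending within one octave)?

The scale runs Db Eb F Gb Ab Bb C.
So we need the interval from F up to Gb.
From F to Gb: 1 semitone over a second = minor.

minor 2nd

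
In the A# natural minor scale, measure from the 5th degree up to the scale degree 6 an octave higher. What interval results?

A# natural minor: A# B# C# D# E# F# G#.
The 5th degree is E# and the 6th scale degree (up an octave) is F#.
E# up to F# is 13 semitones, a half step narrower than a major ninth, so the interval is minor.

minor 9th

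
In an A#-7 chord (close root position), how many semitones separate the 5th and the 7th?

3

A#m7: A#-C#-E#-G#.
E# to G# is a minor third: 3 semitones.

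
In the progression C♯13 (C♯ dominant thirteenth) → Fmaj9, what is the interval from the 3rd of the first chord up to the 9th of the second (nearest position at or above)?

The 3rd of C♯13 (C♯ dominant thirteenth) is E♯; the 9th of Fmaj9 is G.
From E♯ to G: 2 semitones over a third = diminished.

diminished third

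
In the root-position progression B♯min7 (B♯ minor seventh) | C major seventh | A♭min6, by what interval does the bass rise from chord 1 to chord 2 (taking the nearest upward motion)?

The roots are B♯ and C.
B♯ up to C is 0 semitones, a whole step narrower than a major second, so the interval is diminished.

diminished second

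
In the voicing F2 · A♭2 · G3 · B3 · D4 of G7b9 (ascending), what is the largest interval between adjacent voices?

Adjacent intervals: F2→A♭2 = minor third; A♭2→G3 = major seventh; G3→B3 = major third; B3→D4 = minor third.
The largest is A♭2 to G3, a major seventh (11 semitones).

major seventh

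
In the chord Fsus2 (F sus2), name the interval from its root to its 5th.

perfect fifth

Fsus2 (F sus2): F-G-C.
Root = F; 5th = C.
From F to C is 7 semitones, exactly the perfect fifth.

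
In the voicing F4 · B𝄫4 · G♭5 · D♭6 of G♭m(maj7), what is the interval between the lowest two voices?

Those voices are F4 and B𝄫4.
F up to B𝄫 is 4 semitones, a half step narrower than a perfect fourth, so the interval is diminished.

d4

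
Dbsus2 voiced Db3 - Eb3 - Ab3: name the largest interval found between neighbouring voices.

perfect fourth

Adjacent intervals: Db3→Eb3 = major second; Eb3→Ab3 = perfect fourth.
The largest is Eb3 to Ab3, a perfect fourth (5 semitones).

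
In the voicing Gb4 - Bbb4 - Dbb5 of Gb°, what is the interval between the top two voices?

minor third

Those voices are Bbb4 and Dbb5.
From Bbb to Dbb: 3 semitones over a third = minor.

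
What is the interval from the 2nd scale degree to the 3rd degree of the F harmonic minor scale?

The scale runs F G Ab Bb C Db E.
The 2nd scale degree is G and the 3rd scale degree is Ab.
From G to Ab: 1 semitone over a second = minor.

minor 2nd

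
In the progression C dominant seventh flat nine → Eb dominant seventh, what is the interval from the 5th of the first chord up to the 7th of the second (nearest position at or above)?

The 5th of C dominant seventh flat nine is G; the 7th of Eb dominant seventh is Db.
5 letter names make it a fifth; at 6 semitones (a half step narrower than perfect) the quality is diminished.

diminished fifth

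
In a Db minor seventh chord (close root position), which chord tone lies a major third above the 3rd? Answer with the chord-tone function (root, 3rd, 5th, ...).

Spelling the chord: Db, Fb, Ab, Cb.
The 3rd is Fb. A major third above Fb is Ab.
Ab is the chord's 5th.

5th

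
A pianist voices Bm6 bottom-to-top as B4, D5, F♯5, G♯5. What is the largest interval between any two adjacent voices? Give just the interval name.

Adjacent intervals: B4→D5 = minor third; D5→F♯5 = major third; F♯5→G♯5 = major second.
The largest is D5 to F♯5, a major third (4 semitones).

major third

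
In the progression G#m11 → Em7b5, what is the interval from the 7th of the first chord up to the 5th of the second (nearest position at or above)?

G#m11 has F# as its 7th, and Em7b5 has Bb as its 5th.
From F# to Bb: 4 semitones over a fourth = diminished.

diminished 4th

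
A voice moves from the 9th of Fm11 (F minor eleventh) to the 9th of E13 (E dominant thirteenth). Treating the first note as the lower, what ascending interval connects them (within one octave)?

major 7th

The 9th of Fm11 (F minor eleventh) is G; the 9th of E13 (E dominant thirteenth) is F♯.
G up to F♯ spans 7 letter names and 11 semitones — a major seventh.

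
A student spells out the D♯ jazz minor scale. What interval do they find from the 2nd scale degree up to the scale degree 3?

minor second

D♯ melodic minor: D♯ E♯ F♯ G♯ A♯ B♯ C𝄪.
The 2nd scale degree is E♯ and the 3rd scale degree is F♯.
2 letter names make it a second; at 1 semitone (a half step narrower than major) the quality is minor.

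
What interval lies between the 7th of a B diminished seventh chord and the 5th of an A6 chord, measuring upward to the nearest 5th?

A5

The 7th of B diminished seventh is Ab; the 5th of A6 is E.
Ab up to E is 8 semitones, a half step wider than a perfect fifth, so the interval is augmented.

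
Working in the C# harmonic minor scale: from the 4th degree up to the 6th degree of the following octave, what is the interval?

The scale runs C# D# E F# G# A B#.
The 4th degree is F# and the degree 6 (up an octave) is A.
F# up to A is 15 semitones, a half step narrower than a major tenth, so the interval is minor.

minor tenth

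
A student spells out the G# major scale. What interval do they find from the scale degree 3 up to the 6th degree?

The scale runs G# A# B# C# D# E# F##.
So we need the interval from B# up to E#.
From B# to E# is 5 semitones, exactly the perfect fourth.

perfect fourth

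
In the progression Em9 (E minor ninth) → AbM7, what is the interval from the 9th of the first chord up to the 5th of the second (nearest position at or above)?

diminished seventh

The 9th of Em9 (E minor ninth) is F#; the 5th of AbM7 is Eb.
7 letter names make it a seventh; at 9 semitones (a whole step narrower than major) the quality is diminished.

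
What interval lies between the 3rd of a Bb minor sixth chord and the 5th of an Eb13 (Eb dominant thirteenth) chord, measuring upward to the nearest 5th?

major sixth

Bb minor sixth has Db as its 3rd, and Eb13 (Eb dominant thirteenth) has Bb as its 5th.
From Db to Bb is 9 semitones, exactly the major sixth.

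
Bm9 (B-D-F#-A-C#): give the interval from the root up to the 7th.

m7

That puts B below A.
B up to A is 10 semitones, a half step narrower than a major seventh, so the interval is minor.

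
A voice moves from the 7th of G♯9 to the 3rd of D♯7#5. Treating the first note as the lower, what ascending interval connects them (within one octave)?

The 7th of G♯9 is F♯; the 3rd of D♯7#5 is F𝄪.
1 letter names make it a unison; at 1 semitone (a half step wider than perfect) the quality is augmented.

augmented unison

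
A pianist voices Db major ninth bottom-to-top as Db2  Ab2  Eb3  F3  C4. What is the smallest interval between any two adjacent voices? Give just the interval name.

Adjacent intervals: Db2→Ab2 = perfect fifth; Ab2→Eb3 = perfect fifth; Eb3→F3 = major second; F3→C4 = perfect fifth.
The smallest is Eb3 to F3, a major second (2 semitones).

major 2nd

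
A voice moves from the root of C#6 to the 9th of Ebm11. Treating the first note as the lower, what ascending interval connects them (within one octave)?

diminished 4th

The root of C#6 is C#; the 9th of Ebm11 is F.
From C# to F: 4 semitones over a fourth = diminished.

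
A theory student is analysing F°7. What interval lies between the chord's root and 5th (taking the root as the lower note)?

Spelling the chord: F–A♭–C♭–E𝄫.
The root is F and the 5th is C♭.
F up to C♭ is 6 semitones, a half step narrower than a perfect fifth, so the interval is diminished.

diminished 5th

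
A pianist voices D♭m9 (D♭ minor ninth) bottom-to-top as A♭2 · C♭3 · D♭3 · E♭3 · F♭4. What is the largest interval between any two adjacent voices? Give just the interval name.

Adjacent intervals: A♭2→C♭3 = minor third; C♭3→D♭3 = major second; D♭3→E♭3 = major second; E♭3→F♭4 = minor ninth.
The largest is E♭3 to F♭4, a minor ninth (13 semitones).

minor ninth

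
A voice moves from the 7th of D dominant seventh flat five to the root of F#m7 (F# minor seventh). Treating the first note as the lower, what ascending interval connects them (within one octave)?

D dominant seventh flat five has C as its 7th, and F#m7 (F# minor seventh) has F# as its root.
C up to F# is 6 semitones, a half step wider than a perfect fourth, so the interval is augmented.

augmented fourth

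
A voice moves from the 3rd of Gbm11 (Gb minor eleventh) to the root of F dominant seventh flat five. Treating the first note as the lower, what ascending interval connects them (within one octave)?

Gbm11 (Gb minor eleventh) has Bbb as its 3rd, and F dominant seventh flat five has F as its root.
Bbb up to F is 8 semitones, a half step wider than a perfect fifth, so the interval is augmented.

augmented fifth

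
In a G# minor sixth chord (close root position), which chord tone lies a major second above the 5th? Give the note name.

G#min6 (G# minor sixth) is spelled G#-B-D#-E#.
The 5th is D#. A major second above D# is E#.
E# is the chord's 6th.

E#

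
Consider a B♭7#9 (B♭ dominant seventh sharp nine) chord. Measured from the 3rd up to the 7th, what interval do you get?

B♭7#9 is spelled B♭, D, F, A♭, C♯.
3rd = D; 7th = A♭.
5 letter names make it a fifth; at 6 semitones (a half step narrower than perfect) the quality is diminished.

diminished 5th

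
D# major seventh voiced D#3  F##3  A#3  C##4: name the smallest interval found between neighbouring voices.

Adjacent intervals: D#3→F##3 = major third; F##3→A#3 = minor third; A#3→C##4 = major third.
The smallest is F##3 to A#3, a minor third (3 semitones).

m3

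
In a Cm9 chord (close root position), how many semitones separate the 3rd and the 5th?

Spelling the chord: C, Eb, G, Bb, D.
Eb to G is a major third: 4 semitones.

4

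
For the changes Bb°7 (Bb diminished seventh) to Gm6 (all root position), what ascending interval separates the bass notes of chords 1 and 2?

M6

The roots are Bb and G.
From Bb to G is 9 semitones, exactly the major sixth.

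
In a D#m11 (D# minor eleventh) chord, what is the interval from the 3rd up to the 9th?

major seventh

D#m11: D# F# A# C# E# G#.
3rd = F#; 9th = E#.
Counting 7 letters and 11 half steps from F# gives a major seventh.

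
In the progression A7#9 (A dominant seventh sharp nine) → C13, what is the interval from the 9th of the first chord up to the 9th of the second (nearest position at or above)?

The 9th of A7#9 (A dominant seventh sharp nine) is B#; the 9th of C13 is D.
3 letter names make it a third; at 2 semitones (a whole step narrower than major) the quality is diminished.

diminished third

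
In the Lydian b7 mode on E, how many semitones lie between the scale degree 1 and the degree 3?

4

The scale is E F♯ G♯ A♯ B C♯ D.
E up to G♯ is a major third — 4 semitones.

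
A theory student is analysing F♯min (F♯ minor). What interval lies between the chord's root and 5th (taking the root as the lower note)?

F♯min is spelled F♯–A–C♯.
The root is F♯ and the 5th is C♯.
F♯ up to C♯ spans 5 letter names and 7 semitones — a perfect fifth.

perfect 5th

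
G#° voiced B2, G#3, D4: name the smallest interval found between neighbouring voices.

d5

Adjacent intervals: B2→G#3 = major sixth; G#3→D4 = diminished fifth.
The smallest is G#3 to D4, a diminished fifth (6 semitones).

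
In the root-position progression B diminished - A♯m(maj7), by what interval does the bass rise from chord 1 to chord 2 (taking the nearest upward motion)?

The roots are B and A♯.
From B to A♯ is 11 semitones, exactly the major seventh.

major 7th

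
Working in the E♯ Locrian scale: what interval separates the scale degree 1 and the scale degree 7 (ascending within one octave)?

The scale runs E♯ F♯ G♯ A♯ B C♯ D♯.
Scale degree 1 = E♯; 7th degree = D♯.
From E♯ to D♯: 10 semitones over a seventh = minor.

minor seventh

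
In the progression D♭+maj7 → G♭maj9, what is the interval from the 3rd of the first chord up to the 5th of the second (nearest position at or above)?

m6

The 3rd of D♭+maj7 is F; the 5th of G♭maj9 is D♭.
F up to D♭ is 8 semitones, a half step narrower than a major sixth, so the interval is minor.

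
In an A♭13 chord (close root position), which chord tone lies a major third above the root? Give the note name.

The chord tones of A♭ dominant thirteenth are A♭-C-E♭-G♭-B♭-F.
The root is A♭. A major third above A♭ is C.
C is the chord's 3rd.

C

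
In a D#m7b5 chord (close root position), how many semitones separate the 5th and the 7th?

The chord tones of D#m7b5 are D# F# A C#.
A to C# is a major third: 4 semitones.

4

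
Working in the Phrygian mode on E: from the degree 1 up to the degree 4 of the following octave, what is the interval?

The scale runs E F G A B C D.
Degree 1 = E; 4th scale degree (up an octave) = A.
From E to A is 17 semitones, exactly the perfect eleventh.

P11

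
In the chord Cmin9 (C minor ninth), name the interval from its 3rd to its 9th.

Cmin9 is spelled C-Eb-G-Bb-D.
So we need the interval from Eb up to D.
From Eb to D is 11 semitones, exactly the major seventh.

M7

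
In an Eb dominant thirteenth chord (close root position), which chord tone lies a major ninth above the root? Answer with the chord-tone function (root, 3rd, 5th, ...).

Eb13: Eb-G-Bb-Db-F-C.
The root is Eb. A major ninth above Eb is F.
F is the chord's 9th.

9th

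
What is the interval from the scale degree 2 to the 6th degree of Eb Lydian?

perfect 5th

The scale runs Eb F G A Bb C D.
That puts F below C.
From F to C is 7 semitones, exactly the perfect fifth.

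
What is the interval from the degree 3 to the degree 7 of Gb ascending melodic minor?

Gb melodic minor: Gb Ab Bbb Cb Db Eb F.
That puts Bbb below F.
5 letter names make it a fifth; at 8 semitones (a half step wider than perfect) the quality is augmented.

augmented 5th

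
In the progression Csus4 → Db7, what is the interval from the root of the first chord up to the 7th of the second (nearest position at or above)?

The root of Csus4 is C; the 7th of Db7 is Cb.
From C to Cb: 11 semitones over an octave = diminished.

diminished octave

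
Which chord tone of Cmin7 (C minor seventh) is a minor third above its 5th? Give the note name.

Bb

Cmin7 (C minor seventh): C E♭ G B♭.
The 5th is G. A minor third above G is B♭.
B♭ is the chord's 7th.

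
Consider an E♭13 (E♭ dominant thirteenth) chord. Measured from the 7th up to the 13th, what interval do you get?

major seventh

Spelling the chord: E♭–G–B♭–D♭–F–C.
7th = D♭; 13th = C.
Counting 7 letters and 11 half steps from D♭ gives a major seventh.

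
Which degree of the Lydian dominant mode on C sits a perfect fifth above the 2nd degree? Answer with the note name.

A

The scale is C D E F♯ G A B♭.
The 2nd degree is D; a perfect fifth above that is A — scale degree 6.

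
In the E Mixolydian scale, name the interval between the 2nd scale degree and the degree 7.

minor sixth

E mixolydian: E F# G# A B C# D.
That puts F# below D.
6 letter names make it a sixth; at 8 semitones (a half step narrower than major) the quality is minor.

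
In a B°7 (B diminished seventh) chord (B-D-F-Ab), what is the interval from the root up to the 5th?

diminished fifth

That puts B below F.
5 letter names make it a fifth; at 6 semitones (a half step narrower than perfect) the quality is diminished.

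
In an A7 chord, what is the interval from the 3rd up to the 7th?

d5

Spelling the chord: A-C#-E-G.
So we need the interval from C# up to G.
From C# to G: 6 semitones over a fifth = diminished.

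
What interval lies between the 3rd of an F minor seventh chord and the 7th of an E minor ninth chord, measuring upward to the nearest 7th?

F minor seventh has A♭ as its 3rd, and E minor ninth has D as its 7th.
A♭ up to D is 6 semitones, a half step wider than a perfect fourth, so the interval is augmented.

augmented fourth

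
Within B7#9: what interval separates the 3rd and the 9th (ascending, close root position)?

major seventh

B7#9: B-D#-F#-A-C##.
The 3rd is D# and the 9th is C##.
D# up to C## spans 7 letter names and 11 semitones — a major seventh.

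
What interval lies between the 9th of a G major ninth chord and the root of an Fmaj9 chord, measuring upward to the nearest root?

minor sixth

The 9th of G major ninth is A; the root of Fmaj9 is F.
A up to F is 8 semitones, a half step narrower than a major sixth, so the interval is minor.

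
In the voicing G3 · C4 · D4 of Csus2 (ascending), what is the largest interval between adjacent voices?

perfect fourth

Adjacent intervals: G3→C4 = perfect fourth; C4→D4 = major second.
The largest is G3 to C4, a perfect fourth (5 semitones).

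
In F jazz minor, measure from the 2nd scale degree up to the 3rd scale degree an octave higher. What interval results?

minor ninth

The scale runs F G Ab Bb C D E.
That puts G below Ab.
9 letter names make it a ninth; at 13 semitones (a half step narrower than major) the quality is minor.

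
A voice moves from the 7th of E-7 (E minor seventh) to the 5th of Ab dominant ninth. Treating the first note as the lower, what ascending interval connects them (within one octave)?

E-7 (E minor seventh) has D as its 7th, and Ab dominant ninth has Eb as its 5th.
2 letter names make it a second; at 1 semitone (a half step narrower than major) the quality is minor.

minor 2nd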